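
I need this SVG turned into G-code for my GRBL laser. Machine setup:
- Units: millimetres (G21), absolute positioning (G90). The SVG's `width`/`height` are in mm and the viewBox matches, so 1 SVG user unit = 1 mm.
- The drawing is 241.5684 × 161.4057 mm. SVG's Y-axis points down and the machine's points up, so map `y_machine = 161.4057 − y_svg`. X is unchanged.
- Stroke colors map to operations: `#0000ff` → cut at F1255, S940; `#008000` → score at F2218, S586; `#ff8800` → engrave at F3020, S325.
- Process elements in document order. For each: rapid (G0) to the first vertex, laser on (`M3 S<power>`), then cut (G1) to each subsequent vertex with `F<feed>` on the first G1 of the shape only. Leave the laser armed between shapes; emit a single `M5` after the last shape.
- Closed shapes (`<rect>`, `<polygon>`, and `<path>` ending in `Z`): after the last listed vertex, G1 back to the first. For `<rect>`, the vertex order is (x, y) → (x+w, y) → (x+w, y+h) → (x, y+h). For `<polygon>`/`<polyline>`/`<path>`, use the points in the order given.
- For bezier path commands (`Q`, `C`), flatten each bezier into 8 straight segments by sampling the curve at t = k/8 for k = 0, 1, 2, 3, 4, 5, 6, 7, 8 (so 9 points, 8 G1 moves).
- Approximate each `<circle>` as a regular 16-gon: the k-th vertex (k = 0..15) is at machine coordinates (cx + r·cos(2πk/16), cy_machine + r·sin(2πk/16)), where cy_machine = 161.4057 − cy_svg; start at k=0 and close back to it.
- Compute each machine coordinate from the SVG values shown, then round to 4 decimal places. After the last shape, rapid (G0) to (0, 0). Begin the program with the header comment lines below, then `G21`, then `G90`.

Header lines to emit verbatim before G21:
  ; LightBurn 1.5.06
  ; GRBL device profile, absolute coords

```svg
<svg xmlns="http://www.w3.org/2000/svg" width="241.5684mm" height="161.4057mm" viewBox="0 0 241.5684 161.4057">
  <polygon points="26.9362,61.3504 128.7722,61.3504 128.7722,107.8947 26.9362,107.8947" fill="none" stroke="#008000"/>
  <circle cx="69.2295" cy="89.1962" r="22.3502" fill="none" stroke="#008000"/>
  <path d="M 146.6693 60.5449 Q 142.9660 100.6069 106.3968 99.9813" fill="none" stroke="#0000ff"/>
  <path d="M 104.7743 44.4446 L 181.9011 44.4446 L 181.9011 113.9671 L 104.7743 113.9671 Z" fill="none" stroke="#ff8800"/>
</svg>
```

viewBox `0 0 241.5684 161.4057` with mm width/height → 1 unit = 1 mm. Flip: y_m = 161.4057 − y_svg.

**Shape 1** — `<polygon>` rectangle, stroke `#008000` → score (S586, F2218). Machine vertices: (26.9362,100.0553) → (128.7722,100.0553) → (128.7722,53.5110) → (26.9362,53.5110) → (26.9362,100.0553). Closed: final G1 returns to the first vertex.

**Shape 2** — `<circle>` circle, stroke `#008000` → score (S586, F2218). Machine vertices: (91.5797,72.2095) → (89.8784,80.7626) → (85.0335,88.0135) → (77.7826,92.8584) → (69.2295,94.5597) → (60.6764,92.8584) → (53.4255,88.0135) → (48.5806,80.7626) → (46.8793,72.2095) → (48.5806,63.6564) → (53.4255,56.4055) → (60.6764,51.5606) → (69.2295,49.8593) → (77.7826,51.5606) → (85.0335,56.4055) → (89.8784,63.6564) → (91.5797,72.2095). Closed: final G1 returns to the first vertex.

**Shape 3** — `<path>` quadratic bezier, stroke `#0000ff` → cut (S940, F1255). Control points (SVG): P0=(146.6693,60.5449), P1=(142.9660,100.6069), P2=(106.3968,99.9813); sampled at t=k/8. Machine vertices: (146.6693,100.8608) → (145.2299,91.4810) → (142.7635,83.3728) → (139.2701,76.5360) → (134.7495,70.9707) → (129.2019,66.6769) → (122.6273,63.6546) → (115.0256,61.9037) → (106.3968,61.4244). Open path.

**Shape 4** — `<path>` rectangle, stroke `#ff8800` → engrave (S325, F3020). Machine vertices: (104.7743,116.9611) → (181.9011,116.9611) → (181.9011,47.4386) → (104.7743,47.4386) → (104.7743,116.9611). Closed: final G1 returns to the first vertex.

; LightBurn 1.5.06
; GRBL device profile, absolute coords
G21
G90
G0 X26.9362 Y100.0553
M3 S586
G1 X128.7722 Y100.0553 F2218
G1 X128.7722 Y53.5110
G1 X26.9362 Y53.5110
G1 X26.9362 Y100.0553
G0 X91.5797 Y72.2095
M3 S586
G1 X89.8784 Y80.7626 F2218
G1 X85.0335 Y88.0135
G1 X77.7826 Y92.8584
G1 X69.2295 Y94.5597
G1 X60.6764 Y92.8584
G1 X53.4255 Y88.0135
G1 X48.5806 Y80.7626
G1 X46.8793 Y72.2095
G1 X48.5806 Y63.6564
G1 X53.4255 Y56.4055
G1 X60.6764 Y51.5606
G1 X69.2295 Y49.8593
G1 X77.7826 Y51.5606
G1 X85.0335 Y56.4055
G1 X89.8784 Y63.6564
G1 X91.5797 Y72.2095
G0 X146.6693 Y100.8608
M3 S940
G1 X145.2299 Y91.4810 F1255
G1 X142.7635 Y83.3728
G1 X139.2701 Y76.5360
G1 X134.7495 Y70.9707
G1 X129.2019 Y66.6769
G1 X122.6273 Y63.6546
G1 X115.0256 Y61.9037
G1 X106.3968 Y61.4244
G0 X104.7743 Y116.9611
M3 S325
G1 X181.9011 Y116.9611 F3020
G1 X181.9011 Y47.4386
G1 X104.7743 Y47.4386
G1 X104.7743 Y116.9611
M5
G0 X0.0000 Y0.0000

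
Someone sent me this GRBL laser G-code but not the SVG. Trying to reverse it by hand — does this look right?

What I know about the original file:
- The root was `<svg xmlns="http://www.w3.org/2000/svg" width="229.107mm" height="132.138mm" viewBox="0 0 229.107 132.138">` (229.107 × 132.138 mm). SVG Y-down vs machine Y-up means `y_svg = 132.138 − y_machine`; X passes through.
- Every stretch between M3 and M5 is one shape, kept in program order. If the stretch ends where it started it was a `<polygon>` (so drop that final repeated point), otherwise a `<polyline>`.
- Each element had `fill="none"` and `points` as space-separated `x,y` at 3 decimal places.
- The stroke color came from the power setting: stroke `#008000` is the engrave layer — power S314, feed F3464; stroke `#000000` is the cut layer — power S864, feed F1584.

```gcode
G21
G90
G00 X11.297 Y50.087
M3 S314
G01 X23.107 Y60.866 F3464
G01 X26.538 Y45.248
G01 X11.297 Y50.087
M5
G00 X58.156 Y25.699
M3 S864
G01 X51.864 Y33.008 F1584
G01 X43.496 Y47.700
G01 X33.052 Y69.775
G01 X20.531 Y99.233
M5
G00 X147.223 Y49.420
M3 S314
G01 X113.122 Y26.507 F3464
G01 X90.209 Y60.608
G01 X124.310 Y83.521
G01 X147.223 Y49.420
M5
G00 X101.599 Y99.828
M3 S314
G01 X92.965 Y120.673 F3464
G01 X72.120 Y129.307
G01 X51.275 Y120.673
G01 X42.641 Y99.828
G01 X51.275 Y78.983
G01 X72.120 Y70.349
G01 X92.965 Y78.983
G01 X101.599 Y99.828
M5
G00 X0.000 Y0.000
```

y_svg = 132.138 − y_m.

[1] S314→`#008000` (engrave); closed run; points: 11.297,82.051 23.107,71.272 26.538,86.890

[2] S864→`#000000` (cut); open run; points: 58.156,106.439 51.864,99.130 43.496,84.438 33.052,62.363 20.531,32.905

[3] S314→`#008000` (engrave); closed run; points: 147.223,82.718 113.122,105.631 90.209,71.530 124.310,48.617

[4] S314→`#008000` (engrave); closed run; points: 101.599,32.310 92.965,11.465 72.120,2.831 51.275,11.465 42.641,32.310 51.275,53.155 72.120,61.789 92.965,53.155

<svg xmlns="http://www.w3.org/2000/svg" width="229.107mm" height="132.138mm" viewBox="0 0 229.107 132.138">
  <polygon points="11.297,82.051 23.107,71.272 26.538,86.890" fill="none" stroke="#008000"/>
  <polyline points="58.156,106.439 51.864,99.130 43.496,84.438 33.052,62.363 20.531,32.905" fill="none" stroke="#000000"/>
  <polygon points="147.223,82.718 113.122,105.631 90.209,71.530 124.310,48.617" fill="none" stroke="#008000"/>
  <polygon points="101.599,32.310 92.965,11.465 72.120,2.831 51.275,11.465 42.641,32.310 51.275,53.155 72.120,61.789 92.965,53.155" fill="none" stroke="#008000"/>
</svg>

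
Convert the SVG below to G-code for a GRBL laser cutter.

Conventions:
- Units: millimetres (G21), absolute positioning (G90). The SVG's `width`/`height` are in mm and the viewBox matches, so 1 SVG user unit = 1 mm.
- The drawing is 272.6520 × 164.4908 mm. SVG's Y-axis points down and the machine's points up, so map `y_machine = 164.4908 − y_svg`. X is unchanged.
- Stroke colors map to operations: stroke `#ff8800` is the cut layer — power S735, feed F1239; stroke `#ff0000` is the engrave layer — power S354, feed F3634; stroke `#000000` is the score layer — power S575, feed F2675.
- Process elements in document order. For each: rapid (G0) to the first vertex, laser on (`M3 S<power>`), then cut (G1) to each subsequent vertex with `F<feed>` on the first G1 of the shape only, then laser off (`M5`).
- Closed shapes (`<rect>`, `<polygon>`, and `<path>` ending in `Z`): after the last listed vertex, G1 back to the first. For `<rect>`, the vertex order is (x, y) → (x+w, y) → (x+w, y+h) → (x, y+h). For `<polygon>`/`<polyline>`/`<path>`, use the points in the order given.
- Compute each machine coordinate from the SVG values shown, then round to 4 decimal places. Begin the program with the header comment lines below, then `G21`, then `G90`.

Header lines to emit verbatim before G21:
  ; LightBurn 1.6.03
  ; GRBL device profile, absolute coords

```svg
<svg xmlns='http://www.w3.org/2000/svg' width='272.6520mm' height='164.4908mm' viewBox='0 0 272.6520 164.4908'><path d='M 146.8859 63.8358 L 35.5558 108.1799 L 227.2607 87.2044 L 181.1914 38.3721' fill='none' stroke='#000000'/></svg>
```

Since the viewBox matches the mm dimensions, user units are millimetres directly. The only transform is the Y-flip y_m = 164.4908 − y_svg.

Shape 1 is a open polyline drawn with `<path>`. Its stroke #000000 means score at S575, F2675. After flipping Y the toolpath is (146.8859,100.6550) → (35.5558,56.3109) → (227.2607,77.2864) → (181.1914,126.1187).

; LightBurn 1.6.03
; GRBL device profile, absolute coords
G21
G90
G0 X146.8859 Y100.6550
M3 S575
G1 X35.5558 Y56.3109 F2675
G1 X227.2607 Y77.2864
G1 X181.1914 Y126.1187
M5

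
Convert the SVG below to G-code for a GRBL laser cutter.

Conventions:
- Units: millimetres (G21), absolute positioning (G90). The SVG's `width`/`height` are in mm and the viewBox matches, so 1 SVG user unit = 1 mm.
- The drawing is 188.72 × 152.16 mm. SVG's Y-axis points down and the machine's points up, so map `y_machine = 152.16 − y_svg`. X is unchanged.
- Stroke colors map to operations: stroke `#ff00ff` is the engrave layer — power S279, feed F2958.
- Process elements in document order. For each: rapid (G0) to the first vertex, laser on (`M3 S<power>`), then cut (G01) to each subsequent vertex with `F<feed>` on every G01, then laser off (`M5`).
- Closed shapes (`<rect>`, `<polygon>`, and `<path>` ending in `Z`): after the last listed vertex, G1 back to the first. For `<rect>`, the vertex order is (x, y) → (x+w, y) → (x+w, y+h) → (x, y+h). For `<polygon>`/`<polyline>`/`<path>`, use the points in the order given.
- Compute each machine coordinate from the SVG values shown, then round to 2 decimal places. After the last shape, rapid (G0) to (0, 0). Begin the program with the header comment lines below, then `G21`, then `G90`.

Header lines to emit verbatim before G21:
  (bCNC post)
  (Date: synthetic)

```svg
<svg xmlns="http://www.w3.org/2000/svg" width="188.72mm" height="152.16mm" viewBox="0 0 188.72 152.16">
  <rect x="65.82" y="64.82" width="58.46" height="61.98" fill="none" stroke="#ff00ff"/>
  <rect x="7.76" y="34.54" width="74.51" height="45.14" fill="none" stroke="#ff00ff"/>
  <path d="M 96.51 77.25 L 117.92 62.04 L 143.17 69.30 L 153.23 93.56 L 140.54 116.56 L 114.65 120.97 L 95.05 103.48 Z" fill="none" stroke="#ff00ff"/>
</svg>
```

Since the viewBox matches the mm dimensions, user units are millimetres directly. The only transform is the Y-flip y_m = 152.16 − y_svg.

Shape 1 is a rectangle drawn with `<rect>`. Its stroke #ff00ff means engrave at S279, F2958. After flipping Y the toolpath is (65.82,87.34) → (124.28,87.34) → (124.28,25.36) → (65.82,25.36) → (65.82,87.34), returning to the start.

Shape 2 is a rectangle drawn with `<rect>`. Its stroke #ff00ff means engrave at S279, F2958. After flipping Y the toolpath is (7.76,117.62) → (82.27,117.62) → (82.27,72.48) → (7.76,72.48) → (7.76,117.62), returning to the start.

Shape 3 is a regular polygon drawn with `<path>`. Its stroke #ff00ff means engrave at S279, F2958. After flipping Y the toolpath is (96.51,74.91) → (117.92,90.12) → (143.17,82.86) → (153.23,58.60) → (140.54,35.60) → (114.65,31.19) → (95.05,48.68) → (96.51,74.91), returning to the start.

(bCNC post)
(Date: synthetic)
G21
G90
G0 X65.82 Y87.34
M3 S279
G01 X124.28 Y87.34 F2958
G01 X124.28 Y25.36 F2958
G01 X65.82 Y25.36 F2958
G01 X65.82 Y87.34 F2958
M5
G0 X7.76 Y117.62
M3 S279
G01 X82.27 Y117.62 F2958
G01 X82.27 Y72.48 F2958
G01 X7.76 Y72.48 F2958
G01 X7.76 Y117.62 F2958
M5
G0 X96.51 Y74.91
M3 S279
G01 X117.92 Y90.12 F2958
G01 X143.17 Y82.86 F2958
G01 X153.23 Y58.60 F2958
G01 X140.54 Y35.60 F2958
G01 X114.65 Y31.19 F2958
G01 X95.05 Y48.68 F2958
G01 X96.51 Y74.91 F2958
M5
G0 X0.00 Y0.00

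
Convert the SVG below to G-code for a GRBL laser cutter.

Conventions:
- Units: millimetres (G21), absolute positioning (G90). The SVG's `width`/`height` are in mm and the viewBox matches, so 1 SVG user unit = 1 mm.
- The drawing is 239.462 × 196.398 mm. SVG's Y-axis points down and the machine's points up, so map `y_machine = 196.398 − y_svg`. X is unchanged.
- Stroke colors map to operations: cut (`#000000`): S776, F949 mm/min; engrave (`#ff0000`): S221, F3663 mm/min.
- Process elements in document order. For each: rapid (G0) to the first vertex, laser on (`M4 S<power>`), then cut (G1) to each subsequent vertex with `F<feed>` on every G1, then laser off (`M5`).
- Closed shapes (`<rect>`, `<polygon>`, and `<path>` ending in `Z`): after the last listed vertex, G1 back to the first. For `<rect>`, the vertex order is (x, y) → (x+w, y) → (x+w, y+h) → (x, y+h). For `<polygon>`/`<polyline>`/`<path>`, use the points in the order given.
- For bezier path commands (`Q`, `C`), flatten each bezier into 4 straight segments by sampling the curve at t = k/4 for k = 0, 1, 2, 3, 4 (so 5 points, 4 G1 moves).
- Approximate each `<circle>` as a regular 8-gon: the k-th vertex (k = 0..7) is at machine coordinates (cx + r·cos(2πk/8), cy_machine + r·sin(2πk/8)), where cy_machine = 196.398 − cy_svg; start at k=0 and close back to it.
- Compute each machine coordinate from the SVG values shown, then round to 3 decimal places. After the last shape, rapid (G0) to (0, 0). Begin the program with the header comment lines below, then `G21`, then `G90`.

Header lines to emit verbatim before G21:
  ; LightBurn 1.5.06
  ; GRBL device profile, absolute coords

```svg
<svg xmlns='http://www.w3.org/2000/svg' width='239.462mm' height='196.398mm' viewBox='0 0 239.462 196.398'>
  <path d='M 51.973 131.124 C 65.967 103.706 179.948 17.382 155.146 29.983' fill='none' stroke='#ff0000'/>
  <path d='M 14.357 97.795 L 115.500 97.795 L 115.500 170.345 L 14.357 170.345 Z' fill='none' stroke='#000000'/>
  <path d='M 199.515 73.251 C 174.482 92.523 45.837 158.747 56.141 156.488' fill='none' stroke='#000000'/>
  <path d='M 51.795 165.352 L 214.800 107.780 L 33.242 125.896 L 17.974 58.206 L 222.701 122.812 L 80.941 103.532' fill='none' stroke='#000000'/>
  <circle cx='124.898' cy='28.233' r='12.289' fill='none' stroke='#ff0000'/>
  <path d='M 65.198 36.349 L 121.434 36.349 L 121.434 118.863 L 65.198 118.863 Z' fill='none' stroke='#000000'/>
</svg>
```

; LightBurn 1.5.06
; GRBL device profile, absolute coords
G21
G90
G0 X51.973 Y65.274
M4 S221
G1 X77.485 Y94.416 F3663
G1 X118.108 Y130.852 F3663
G1 X151.456 Y159.783 F3663
G1 X155.146 Y166.415 F3663
M5
G0 X14.357 Y98.603
M4 S776
G1 X115.500 Y98.603 F949
G1 X115.500 Y26.053 F949
G1 X14.357 Y26.053 F949
G1 X14.357 Y98.603 F949
M5
G0 X199.515 Y123.147
M4 S776
G1 X165.103 Y101.693 F949
G1 X114.577 Y73.454 F949
G1 X70.676 Y49.253 F949
G1 X56.141 Y39.910 F949
M5
G0 X51.795 Y31.046
M4 S776
G1 X214.800 Y88.618 F949
G1 X33.242 Y70.502 F949
G1 X17.974 Y138.192 F949
G1 X222.701 Y73.586 F949
G1 X80.941 Y92.866 F949
M5
G0 X137.187 Y168.165
M4 S221
G1 X133.588 Y176.855 F3663
G1 X124.898 Y180.454 F3663
G1 X116.208 Y176.855 F3663
G1 X112.609 Y168.165 F3663
G1 X116.208 Y159.475 F3663
G1 X124.898 Y155.876 F3663
G1 X133.588 Y159.475 F3663
G1 X137.187 Y168.165 F3663
M5
G0 X65.198 Y160.049
M4 S776
G1 X121.434 Y160.049 F949
G1 X121.434 Y77.535 F949
G1 X65.198 Y77.535 F949
G1 X65.198 Y160.049 F949
M5
G0 X0.000 Y0.000

1 u = 1 mm; y_m = 196.398 − y.

[1] `<path>` cubic bezier, #ff0000→engrave S221 F3663: (51.973,65.274) → (77.485,94.416) → (118.108,130.852) → (151.456,159.783) → (155.146,166.415)

[2] `<path>` rectangle, #000000→cut S776 F949: (14.357,98.603) → (115.500,98.603) → (115.500,26.053) → (14.357,26.053) → (14.357,98.603) (closed)

[3] `<path>` cubic bezier, #000000→cut S776 F949: (199.515,123.147) → (165.103,101.693) → (114.577,73.454) → (70.676,49.253) → (56.141,39.910)

[4] `<path>` open polyline, #000000→cut S776 F949: (51.795,31.046) → (214.800,88.618) → (33.242,70.502) → (17.974,138.192) → (222.701,73.586) → (80.941,92.866)

[5] `<circle>` circle, #ff0000→engrave S221 F3663: (137.187,168.165) → (133.588,176.855) → (124.898,180.454) → (116.208,176.855) → (112.609,168.165) → (116.208,159.475) → (124.898,155.876) → (133.588,159.475) → (137.187,168.165) (closed)

[6] `<path>` rectangle, #000000→cut S776 F949: (65.198,160.049) → (121.434,160.049) → (121.434,77.535) → (65.198,77.535) → (65.198,160.049) (closed)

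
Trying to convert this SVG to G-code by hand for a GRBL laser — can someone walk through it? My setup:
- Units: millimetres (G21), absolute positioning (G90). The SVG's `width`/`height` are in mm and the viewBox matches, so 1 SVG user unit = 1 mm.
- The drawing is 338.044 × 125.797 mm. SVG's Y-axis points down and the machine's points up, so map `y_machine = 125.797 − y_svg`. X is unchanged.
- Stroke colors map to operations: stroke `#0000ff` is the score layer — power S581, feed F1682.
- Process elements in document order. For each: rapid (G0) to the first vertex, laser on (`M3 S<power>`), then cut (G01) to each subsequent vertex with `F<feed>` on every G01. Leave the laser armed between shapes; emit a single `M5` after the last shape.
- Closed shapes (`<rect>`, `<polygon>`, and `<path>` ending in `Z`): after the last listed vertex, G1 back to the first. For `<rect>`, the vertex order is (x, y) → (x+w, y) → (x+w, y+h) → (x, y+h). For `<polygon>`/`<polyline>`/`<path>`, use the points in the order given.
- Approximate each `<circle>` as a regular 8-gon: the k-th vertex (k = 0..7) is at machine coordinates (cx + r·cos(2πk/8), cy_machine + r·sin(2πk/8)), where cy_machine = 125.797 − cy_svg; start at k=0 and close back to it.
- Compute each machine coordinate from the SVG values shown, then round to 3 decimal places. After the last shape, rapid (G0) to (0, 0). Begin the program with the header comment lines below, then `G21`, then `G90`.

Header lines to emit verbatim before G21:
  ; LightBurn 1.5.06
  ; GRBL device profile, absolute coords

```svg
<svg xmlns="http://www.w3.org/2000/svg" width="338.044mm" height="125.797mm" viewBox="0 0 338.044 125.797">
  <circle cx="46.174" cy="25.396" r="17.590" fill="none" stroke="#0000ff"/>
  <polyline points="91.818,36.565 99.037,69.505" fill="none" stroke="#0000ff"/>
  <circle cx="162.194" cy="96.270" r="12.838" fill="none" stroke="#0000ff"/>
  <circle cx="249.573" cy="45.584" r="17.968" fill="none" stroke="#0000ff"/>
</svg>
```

viewBox `0 0 338.044 125.797` with mm width/height → 1 unit = 1 mm. Flip: y_m = 125.797 − y_svg.

**Shape 1** — `<circle>` circle, stroke `#0000ff` → score (S581, F1682). Machine vertices: (63.764,100.401) → (58.612,112.839) → (46.174,117.991) → (33.736,112.839) → (28.584,100.401) → (33.736,87.963) → (46.174,82.811) → (58.612,87.963) → (63.764,100.401). Closed: final G1 returns to the first vertex.

**Shape 2** — `<polyline>` line segment, stroke `#0000ff` → score (S581, F1682). Machine vertices: (91.818,89.232) → (99.037,56.292). Open path.

**Shape 3** — `<circle>` circle, stroke `#0000ff` → score (S581, F1682). Machine vertices: (175.032,29.527) → (171.272,38.605) → (162.194,42.365) → (153.116,38.605) → (149.356,29.527) → (153.116,20.449) → (162.194,16.689) → (171.272,20.449) → (175.032,29.527). Closed: final G1 returns to the first vertex.

**Shape 4** — `<circle>` circle, stroke `#0000ff` → score (S581, F1682). Machine vertices: (267.541,80.213) → (262.278,92.918) → (249.573,98.181) → (236.868,92.918) → (231.605,80.213) → (236.868,67.508) → (249.573,62.245) → (262.278,67.508) → (267.541,80.213). Closed: final G1 returns to the first vertex.

; LightBurn 1.5.06
; GRBL device profile, absolute coords
G21
G90
G0 X63.764 Y100.401
M3 S581
G01 X58.612 Y112.839 F1682
G01 X46.174 Y117.991 F1682
G01 X33.736 Y112.839 F1682
G01 X28.584 Y100.401 F1682
G01 X33.736 Y87.963 F1682
G01 X46.174 Y82.811 F1682
G01 X58.612 Y87.963 F1682
G01 X63.764 Y100.401 F1682
G0 X91.818 Y89.232
M3 S581
G01 X99.037 Y56.292 F1682
G0 X175.032 Y29.527
M3 S581
G01 X171.272 Y38.605 F1682
G01 X162.194 Y42.365 F1682
G01 X153.116 Y38.605 F1682
G01 X149.356 Y29.527 F1682
G01 X153.116 Y20.449 F1682
G01 X162.194 Y16.689 F1682
G01 X171.272 Y20.449 F1682
G01 X175.032 Y29.527 F1682
G0 X267.541 Y80.213
M3 S581
G01 X262.278 Y92.918 F1682
G01 X249.573 Y98.181 F1682
G01 X236.868 Y92.918 F1682
G01 X231.605 Y80.213 F1682
G01 X236.868 Y67.508 F1682
G01 X249.573 Y62.245 F1682
G01 X262.278 Y67.508 F1682
G01 X267.541 Y80.213 F1682
M5
G0 X0.000 Y0.000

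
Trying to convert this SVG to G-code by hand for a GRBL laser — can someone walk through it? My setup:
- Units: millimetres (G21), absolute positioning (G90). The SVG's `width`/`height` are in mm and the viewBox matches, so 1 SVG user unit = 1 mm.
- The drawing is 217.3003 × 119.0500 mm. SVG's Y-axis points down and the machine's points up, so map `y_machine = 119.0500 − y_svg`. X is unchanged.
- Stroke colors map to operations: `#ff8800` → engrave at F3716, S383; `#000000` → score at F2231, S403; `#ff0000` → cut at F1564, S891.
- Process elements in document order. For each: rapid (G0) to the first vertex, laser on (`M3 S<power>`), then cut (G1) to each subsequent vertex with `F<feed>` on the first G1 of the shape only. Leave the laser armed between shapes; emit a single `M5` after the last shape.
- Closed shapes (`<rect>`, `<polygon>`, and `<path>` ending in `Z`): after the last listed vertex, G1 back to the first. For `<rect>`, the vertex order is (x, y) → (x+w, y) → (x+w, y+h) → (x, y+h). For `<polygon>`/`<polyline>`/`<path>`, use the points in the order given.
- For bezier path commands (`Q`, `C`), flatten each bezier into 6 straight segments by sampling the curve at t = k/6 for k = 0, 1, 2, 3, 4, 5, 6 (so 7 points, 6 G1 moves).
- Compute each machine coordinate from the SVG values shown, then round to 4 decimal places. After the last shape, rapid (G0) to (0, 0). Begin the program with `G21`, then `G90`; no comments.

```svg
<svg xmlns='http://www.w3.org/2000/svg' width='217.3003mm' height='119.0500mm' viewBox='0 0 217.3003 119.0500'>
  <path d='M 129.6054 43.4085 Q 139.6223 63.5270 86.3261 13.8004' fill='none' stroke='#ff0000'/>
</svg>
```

1 u = 1 mm; y_m = 119.0500 − y.

[1] `<path>` quadratic bezier, #ff0000→cut S891 F1564: (129.6054,75.6415) → (131.1857,70.8755) → (129.2485,69.9897) → (123.7940,72.9843) → (114.8221,79.8591) → (102.3328,90.6142) → (86.3261,105.2496)

G21
G90
G0 X129.6054 Y75.6415
M3 S891
G1 X131.1857 Y70.8755 F1564
G1 X129.2485 Y69.9897
G1 X123.7940 Y72.9843
G1 X114.8221 Y79.8591
G1 X102.3328 Y90.6142
G1 X86.3261 Y105.2496
M5
G0 X0.0000 Y0.0000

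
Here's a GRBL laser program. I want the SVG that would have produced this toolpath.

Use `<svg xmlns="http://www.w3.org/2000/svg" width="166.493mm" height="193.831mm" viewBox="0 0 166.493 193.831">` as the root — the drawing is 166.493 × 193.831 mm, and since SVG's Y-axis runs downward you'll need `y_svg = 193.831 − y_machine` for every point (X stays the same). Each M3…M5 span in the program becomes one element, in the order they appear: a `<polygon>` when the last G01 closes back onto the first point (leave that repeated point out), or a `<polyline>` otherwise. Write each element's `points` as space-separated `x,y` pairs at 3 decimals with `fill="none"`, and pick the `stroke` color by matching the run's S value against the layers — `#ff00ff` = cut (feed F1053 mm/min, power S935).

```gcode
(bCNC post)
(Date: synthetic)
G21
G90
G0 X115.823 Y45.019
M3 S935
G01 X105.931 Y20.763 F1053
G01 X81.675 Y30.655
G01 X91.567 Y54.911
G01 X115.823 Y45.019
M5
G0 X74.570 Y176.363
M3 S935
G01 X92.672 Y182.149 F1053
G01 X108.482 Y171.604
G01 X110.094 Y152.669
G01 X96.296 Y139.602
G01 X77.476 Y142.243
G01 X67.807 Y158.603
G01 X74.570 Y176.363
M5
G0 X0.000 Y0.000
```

Machine Y-up, SVG Y-down with viewBox height 193.831, so y_svg = 193.831 − y_machine; X carries over. Every run uses S935, so all elements get stroke `#ff00ff` (cut).

Run 1: The run returns to its start, so emit a `<polygon>` with points (Y-flipped): 115.823,148.812 105.931,173.068 81.675,163.176 91.567,138.920.

Run 2: The run returns to its start, so emit a `<polygon>` with points (Y-flipped): 74.570,17.468 92.672,11.682 108.482,22.227 110.094,41.162 96.296,54.229 77.476,51.588 67.807,35.228.

<svg xmlns="http://www.w3.org/2000/svg" width="166.493mm" height="193.831mm" viewBox="0 0 166.493 193.831">
  <polygon points="115.823,148.812 105.931,173.068 81.675,163.176 91.567,138.920" fill="none" stroke="#ff00ff"/>
  <polygon points="74.570,17.468 92.672,11.682 108.482,22.227 110.094,41.162 96.296,54.229 77.476,51.588 67.807,35.228" fill="none" stroke="#ff00ff"/>
</svg>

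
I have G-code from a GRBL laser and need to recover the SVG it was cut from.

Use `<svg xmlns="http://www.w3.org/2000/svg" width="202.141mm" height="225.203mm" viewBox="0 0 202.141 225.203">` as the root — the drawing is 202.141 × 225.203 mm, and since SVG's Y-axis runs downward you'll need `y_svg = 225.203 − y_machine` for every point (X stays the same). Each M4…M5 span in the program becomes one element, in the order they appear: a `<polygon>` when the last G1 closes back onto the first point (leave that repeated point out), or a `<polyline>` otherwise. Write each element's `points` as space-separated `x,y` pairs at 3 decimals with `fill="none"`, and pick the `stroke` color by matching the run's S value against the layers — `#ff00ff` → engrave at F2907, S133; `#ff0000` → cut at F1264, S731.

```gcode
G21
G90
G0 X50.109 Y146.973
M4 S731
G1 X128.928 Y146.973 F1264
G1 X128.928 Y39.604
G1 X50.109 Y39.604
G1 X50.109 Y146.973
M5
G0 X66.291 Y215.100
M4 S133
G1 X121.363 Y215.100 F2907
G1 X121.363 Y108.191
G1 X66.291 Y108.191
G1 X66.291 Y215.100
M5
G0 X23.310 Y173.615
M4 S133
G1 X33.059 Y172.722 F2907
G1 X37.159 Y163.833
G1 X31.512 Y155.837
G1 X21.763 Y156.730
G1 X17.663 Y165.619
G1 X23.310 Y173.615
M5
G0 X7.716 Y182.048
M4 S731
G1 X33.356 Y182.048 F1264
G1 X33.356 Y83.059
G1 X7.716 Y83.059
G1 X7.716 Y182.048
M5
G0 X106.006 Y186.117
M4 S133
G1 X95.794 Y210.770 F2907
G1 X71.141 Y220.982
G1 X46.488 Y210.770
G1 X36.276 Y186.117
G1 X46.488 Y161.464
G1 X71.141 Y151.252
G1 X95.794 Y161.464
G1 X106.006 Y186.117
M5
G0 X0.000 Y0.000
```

Each laser-on run becomes one SVG element. Flip Y back into SVG space with y_svg = 225.203 − y_machine.

Run 1: power S731 maps to stroke `#ff0000` (cut). The run returns to its start, so emit a `<polygon>` with points (Y-flipped): 50.109,78.230 128.928,78.230 128.928,185.599 50.109,185.599.

Run 2: power S133 maps to stroke `#ff00ff` (engrave). The run returns to its start, so emit a `<polygon>` with points (Y-flipped): 66.291,10.103 121.363,10.103 121.363,117.012 66.291,117.012.

Run 3: the run's S133 means `#ff00ff` (engrave). The run returns to its start, so emit a `<polygon>` with points (Y-flipped): 23.310,51.588 33.059,52.481 37.159,61.370 31.512,69.366 21.763,68.473 17.663,59.584.

Run 4: S731 ⇒ cut layer `#ff0000`. The run returns to its start, so emit a `<polygon>` with points (Y-flipped): 7.716,43.155 33.356,43.155 33.356,142.144 7.716,142.144.

Run 5: power S133 maps to stroke `#ff00ff` (engrave). The run returns to its start, so emit a `<polygon>` with points (Y-flipped): 106.006,39.086 95.794,14.433 71.141,4.221 46.488,14.433 36.276,39.086 46.488,63.739 71.141,73.951 95.794,63.739.

<svg xmlns="http://www.w3.org/2000/svg" width="202.141mm" height="225.203mm" viewBox="0 0 202.141 225.203">
  <polygon points="50.109,78.230 128.928,78.230 128.928,185.599 50.109,185.599" fill="none" stroke="#ff0000"/>
  <polygon points="66.291,10.103 121.363,10.103 121.363,117.012 66.291,117.012" fill="none" stroke="#ff00ff"/>
  <polygon points="23.310,51.588 33.059,52.481 37.159,61.370 31.512,69.366 21.763,68.473 17.663,59.584" fill="none" stroke="#ff00ff"/>
  <polygon points="7.716,43.155 33.356,43.155 33.356,142.144 7.716,142.144" fill="none" stroke="#ff0000"/>
  <polygon points="106.006,39.086 95.794,14.433 71.141,4.221 46.488,14.433 36.276,39.086 46.488,63.739 71.141,73.951 95.794,63.739" fill="none" stroke="#ff00ff"/>
</svg>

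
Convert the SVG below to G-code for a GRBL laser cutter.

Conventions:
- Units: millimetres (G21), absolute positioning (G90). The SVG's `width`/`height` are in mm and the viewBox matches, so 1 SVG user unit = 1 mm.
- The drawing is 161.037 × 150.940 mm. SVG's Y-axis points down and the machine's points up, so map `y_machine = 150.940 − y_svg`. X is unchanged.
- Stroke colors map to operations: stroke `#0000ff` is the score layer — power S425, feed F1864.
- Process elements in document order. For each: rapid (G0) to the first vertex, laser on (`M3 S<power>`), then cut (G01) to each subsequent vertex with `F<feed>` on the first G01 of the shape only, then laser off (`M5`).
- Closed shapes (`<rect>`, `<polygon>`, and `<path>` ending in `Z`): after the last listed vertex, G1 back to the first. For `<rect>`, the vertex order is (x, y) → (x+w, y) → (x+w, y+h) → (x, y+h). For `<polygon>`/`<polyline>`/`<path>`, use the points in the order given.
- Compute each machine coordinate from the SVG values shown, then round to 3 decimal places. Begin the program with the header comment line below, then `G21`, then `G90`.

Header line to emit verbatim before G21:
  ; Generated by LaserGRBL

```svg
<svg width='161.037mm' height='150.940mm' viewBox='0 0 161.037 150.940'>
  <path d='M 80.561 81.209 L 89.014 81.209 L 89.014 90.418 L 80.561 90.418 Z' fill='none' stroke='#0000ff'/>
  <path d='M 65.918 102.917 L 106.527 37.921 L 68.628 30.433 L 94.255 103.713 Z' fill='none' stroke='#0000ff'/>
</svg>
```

; Generated by LaserGRBL
G21
G90
G0 X80.561 Y69.731
M3 S425
G01 X89.014 Y69.731 F1864
G01 X89.014 Y60.522
G01 X80.561 Y60.522
G01 X80.561 Y69.731
M5
G0 X65.918 Y48.023
M3 S425
G01 X106.527 Y113.019 F1864
G01 X68.628 Y120.507
G01 X94.255 Y47.227
G01 X65.918 Y48.023
M5

viewBox `0 0 161.037 150.940` with mm width/height → 1 unit = 1 mm. Flip: y_m = 150.940 − y_svg.

**Shape 1** — `<path>` rectangle, stroke `#0000ff` → score (S425, F1864). Machine vertices: (80.561,69.731) → (89.014,69.731) → (89.014,60.522) → (80.561,60.522) → (80.561,69.731). Closed: final G1 returns to the first vertex.

**Shape 2** — `<path>` closed polygon, stroke `#0000ff` → score (S425, F1864). Machine vertices: (65.918,48.023) → (106.527,113.019) → (68.628,120.507) → (94.255,47.227) → (65.918,48.023). Closed: final G1 returns to the first vertex.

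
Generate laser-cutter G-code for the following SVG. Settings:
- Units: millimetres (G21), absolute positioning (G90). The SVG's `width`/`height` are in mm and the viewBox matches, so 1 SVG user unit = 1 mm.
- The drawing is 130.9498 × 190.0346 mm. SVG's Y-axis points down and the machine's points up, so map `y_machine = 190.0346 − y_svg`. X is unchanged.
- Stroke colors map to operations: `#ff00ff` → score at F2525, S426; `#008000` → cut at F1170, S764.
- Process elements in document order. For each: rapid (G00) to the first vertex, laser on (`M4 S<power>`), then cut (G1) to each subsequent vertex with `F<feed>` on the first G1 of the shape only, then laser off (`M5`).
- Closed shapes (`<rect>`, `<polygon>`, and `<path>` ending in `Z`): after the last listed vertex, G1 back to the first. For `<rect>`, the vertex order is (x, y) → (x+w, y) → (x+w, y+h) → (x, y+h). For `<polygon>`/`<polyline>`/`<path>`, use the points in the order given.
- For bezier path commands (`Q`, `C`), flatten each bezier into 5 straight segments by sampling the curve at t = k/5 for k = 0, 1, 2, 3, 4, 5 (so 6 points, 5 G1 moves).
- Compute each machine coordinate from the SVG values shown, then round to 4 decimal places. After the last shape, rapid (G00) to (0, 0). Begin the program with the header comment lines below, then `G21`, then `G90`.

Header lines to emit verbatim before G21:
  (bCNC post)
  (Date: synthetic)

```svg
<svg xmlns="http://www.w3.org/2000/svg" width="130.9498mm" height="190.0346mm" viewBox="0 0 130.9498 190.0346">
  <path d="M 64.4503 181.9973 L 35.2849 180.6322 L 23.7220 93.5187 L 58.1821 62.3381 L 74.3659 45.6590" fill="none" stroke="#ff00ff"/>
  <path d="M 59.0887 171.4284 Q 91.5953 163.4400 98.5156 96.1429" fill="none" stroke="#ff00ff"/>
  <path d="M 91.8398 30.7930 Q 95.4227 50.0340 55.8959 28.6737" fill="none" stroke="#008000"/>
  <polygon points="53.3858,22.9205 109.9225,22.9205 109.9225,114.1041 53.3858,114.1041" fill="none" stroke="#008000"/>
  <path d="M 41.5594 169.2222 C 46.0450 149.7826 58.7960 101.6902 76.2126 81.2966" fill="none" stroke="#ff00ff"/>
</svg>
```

(bCNC post)
(Date: synthetic)
G21
G90
G00 X64.4503 Y8.0373
M4 S426
G1 X35.2849 Y9.4024 F2525
G1 X23.7220 Y96.5159
G1 X58.1821 Y127.6965
G1 X74.3659 Y144.3756
M5
G00 X59.0887 Y18.6062
M4 S426
G1 X71.0679 Y24.1739 F2525
G1 X81.0002 Y34.4863
G1 X88.8856 Y49.5434
G1 X94.7240 Y69.3452
G1 X98.5156 Y93.8917
M5
G00 X91.8398 Y159.2416
M4 S764
G1 X91.5486 Y153.1693 F1170
G1 X87.8086 Y150.3450
G1 X80.6198 Y150.7689
G1 X69.9822 Y154.4408
G1 X55.8959 Y161.3609
M5
G00 X53.3858 Y167.1141
M4 S764
G1 X109.9225 Y167.1141 F1170
G1 X109.9225 Y75.9305
G1 X53.3858 Y75.9305
G1 X53.3858 Y167.1141
M5
G00 X41.5594 Y20.8124
M4 S426
G1 X45.2138 Y35.4637 F2525
G1 X50.6791 Y54.2868
G1 X57.7826 Y74.5768
G1 X66.3513 Y93.6288
G1 X76.2126 Y108.7380
M5
G00 X0.0000 Y0.0000

1 u = 1 mm; y_m = 190.0346 − y.

[1] `<path>` open polyline, #ff00ff→score S426 F2525: (64.4503,8.0373) → (35.2849,9.4024) → (23.7220,96.5159) → (58.1821,127.6965) → (74.3659,144.3756)

[2] `<path>` quadratic bezier, #ff00ff→score S426 F2525: (59.0887,18.6062) → (71.0679,24.1739) → (81.0002,34.4863) → (88.8856,49.5434) → (94.7240,69.3452) → (98.5156,93.8917)

[3] `<path>` quadratic bezier, #008000→cut S764 F1170: (91.8398,159.2416) → (91.5486,153.1693) → (87.8086,150.3450) → (80.6198,150.7689) → (69.9822,154.4408) → (55.8959,161.3609)

[4] `<polygon>` rectangle, #008000→cut S764 F1170: (53.3858,167.1141) → (109.9225,167.1141) → (109.9225,75.9305) → (53.3858,75.9305) → (53.3858,167.1141) (closed)

[5] `<path>` cubic bezier, #ff00ff→score S426 F2525: (41.5594,20.8124) → (45.2138,35.4637) → (50.6791,54.2868) → (57.7826,74.5768) → (66.3513,93.6288) → (76.2126,108.7380)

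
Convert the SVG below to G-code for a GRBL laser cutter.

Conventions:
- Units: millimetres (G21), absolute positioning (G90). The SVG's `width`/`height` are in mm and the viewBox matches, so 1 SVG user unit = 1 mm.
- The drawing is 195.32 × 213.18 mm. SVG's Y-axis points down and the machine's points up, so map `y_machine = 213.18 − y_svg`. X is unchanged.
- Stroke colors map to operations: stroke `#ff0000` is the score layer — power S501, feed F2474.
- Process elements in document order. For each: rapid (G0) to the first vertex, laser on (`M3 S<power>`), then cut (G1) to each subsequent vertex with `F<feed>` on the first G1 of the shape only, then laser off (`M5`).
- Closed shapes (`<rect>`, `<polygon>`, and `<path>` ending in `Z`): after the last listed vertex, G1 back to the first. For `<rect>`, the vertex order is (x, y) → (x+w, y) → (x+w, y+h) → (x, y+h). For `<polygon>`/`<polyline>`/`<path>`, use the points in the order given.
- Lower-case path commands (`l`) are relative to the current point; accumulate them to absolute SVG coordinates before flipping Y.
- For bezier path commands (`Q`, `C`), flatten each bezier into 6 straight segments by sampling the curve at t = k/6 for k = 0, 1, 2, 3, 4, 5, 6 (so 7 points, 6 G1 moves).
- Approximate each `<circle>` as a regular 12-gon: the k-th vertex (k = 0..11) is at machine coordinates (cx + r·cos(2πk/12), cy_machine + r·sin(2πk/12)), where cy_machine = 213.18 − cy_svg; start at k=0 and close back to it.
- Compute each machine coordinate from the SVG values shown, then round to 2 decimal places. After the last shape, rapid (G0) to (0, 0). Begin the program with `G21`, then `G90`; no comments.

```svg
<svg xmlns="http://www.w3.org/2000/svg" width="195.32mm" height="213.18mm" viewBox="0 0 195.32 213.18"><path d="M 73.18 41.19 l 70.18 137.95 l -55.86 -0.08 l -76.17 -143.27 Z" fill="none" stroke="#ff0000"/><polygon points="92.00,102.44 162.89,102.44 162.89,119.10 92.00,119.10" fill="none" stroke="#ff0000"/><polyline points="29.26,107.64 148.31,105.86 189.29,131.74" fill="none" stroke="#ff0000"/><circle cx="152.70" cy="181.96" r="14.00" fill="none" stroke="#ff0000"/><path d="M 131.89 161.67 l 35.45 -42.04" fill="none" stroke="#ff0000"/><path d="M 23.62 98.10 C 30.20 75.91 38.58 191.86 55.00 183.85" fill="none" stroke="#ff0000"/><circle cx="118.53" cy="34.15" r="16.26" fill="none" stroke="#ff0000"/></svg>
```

G21
G90
G0 X73.18 Y171.99
M3 S501
G1 X143.36 Y34.04 F2474
G1 X87.50 Y34.12
G1 X11.33 Y177.39
G1 X73.18 Y171.99
M5
G0 X92.00 Y110.74
M3 S501
G1 X162.89 Y110.74 F2474
G1 X162.89 Y94.08
G1 X92.00 Y94.08
G1 X92.00 Y110.74
M5
G0 X29.26 Y105.54
M3 S501
G1 X148.31 Y107.32 F2474
G1 X189.29 Y81.44
M5
G0 X166.70 Y31.22
M3 S501
G1 X164.82 Y38.22 F2474
G1 X159.70 Y43.34
G1 X152.70 Y45.22
G1 X145.70 Y43.34
G1 X140.58 Y38.22
G1 X138.70 Y31.22
G1 X140.58 Y24.22
G1 X145.70 Y19.10
G1 X152.70 Y17.22
G1 X159.70 Y19.10
G1 X164.82 Y24.22
G1 X166.70 Y31.22
M5
G0 X131.89 Y51.51
M3 S501
G1 X167.34 Y93.55 F2474
M5
G0 X23.62 Y115.08
M3 S501
G1 X27.09 Y115.88 F2474
G1 X31.03 Y100.93
G1 X35.62 Y77.52
G1 X41.03 Y52.93
G1 X47.43 Y34.44
G1 X55.00 Y29.33
M5
G0 X134.79 Y179.03
M3 S501
G1 X132.61 Y187.16 F2474
G1 X126.66 Y193.11
G1 X118.53 Y195.29
G1 X110.40 Y193.11
G1 X104.45 Y187.16
G1 X102.27 Y179.03
G1 X104.45 Y170.90
G1 X110.40 Y164.95
G1 X118.53 Y162.77
G1 X126.66 Y164.95
G1 X132.61 Y170.90
G1 X134.79 Y179.03
M5
G0 X0.00 Y0.00

1 u = 1 mm; y_m = 213.18 − y.

[1] `<path>` closed polygon, #ff0000→score S501 F2474: (73.18,171.99) → (143.36,34.04) → (87.50,34.12) → (11.33,177.39) → (73.18,171.99) (closed)

[2] `<polygon>` rectangle, #ff0000→score S501 F2474: (92.00,110.74) → (162.89,110.74) → (162.89,94.08) → (92.00,94.08) → (92.00,110.74) (closed)

[3] `<polyline>` open polyline, #ff0000→score S501 F2474: (29.26,105.54) → (148.31,107.32) → (189.29,81.44)

[4] `<circle>` circle, #ff0000→score S501 F2474: (166.70,31.22) → (164.82,38.22) → (159.70,43.34) → (152.70,45.22) → (145.70,43.34) → (140.58,38.22) → (138.70,31.22) → (140.58,24.22) → (145.70,19.10) → (152.70,17.22) → (159.70,19.10) → (164.82,24.22) → (166.70,31.22) (closed)

[5] `<path>` line segment, #ff0000→score S501 F2474: (131.89,51.51) → (167.34,93.55)

[6] `<path>` cubic bezier, #ff0000→score S501 F2474: (23.62,115.08) → (27.09,115.88) → (31.03,100.93) → (35.62,77.52) → (41.03,52.93) → (47.43,34.44) → (55.00,29.33)

[7] `<circle>` circle, #ff0000→score S501 F2474: (134.79,179.03) → (132.61,187.16) → (126.66,193.11) → (118.53,195.29) → (110.40,193.11) → (104.45,187.16) → (102.27,179.03) → (104.45,170.90) → (110.40,164.95) → (118.53,162.77) → (126.66,164.95) → (132.61,170.90) → (134.79,179.03) (closed)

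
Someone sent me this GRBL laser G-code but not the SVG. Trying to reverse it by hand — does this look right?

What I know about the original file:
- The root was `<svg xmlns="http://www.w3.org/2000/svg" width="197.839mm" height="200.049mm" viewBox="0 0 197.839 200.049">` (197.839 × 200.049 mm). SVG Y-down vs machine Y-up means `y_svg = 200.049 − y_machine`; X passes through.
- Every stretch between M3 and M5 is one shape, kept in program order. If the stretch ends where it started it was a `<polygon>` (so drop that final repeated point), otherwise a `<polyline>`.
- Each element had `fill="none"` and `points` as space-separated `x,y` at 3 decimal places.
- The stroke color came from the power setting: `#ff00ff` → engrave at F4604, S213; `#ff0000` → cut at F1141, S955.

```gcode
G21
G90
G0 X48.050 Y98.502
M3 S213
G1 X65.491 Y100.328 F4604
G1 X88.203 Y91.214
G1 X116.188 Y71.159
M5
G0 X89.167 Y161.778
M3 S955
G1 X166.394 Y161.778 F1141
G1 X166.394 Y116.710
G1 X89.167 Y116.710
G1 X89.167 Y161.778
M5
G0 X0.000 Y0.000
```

<svg xmlns="http://www.w3.org/2000/svg" width="197.839mm" height="200.049mm" viewBox="0 0 197.839 200.049">
  <polyline points="48.050,101.547 65.491,99.721 88.203,108.835 116.188,128.890" fill="none" stroke="#ff00ff"/>
  <polygon points="89.167,38.271 166.394,38.271 166.394,83.339 89.167,83.339" fill="none" stroke="#ff0000"/>
</svg>

Machine Y-up, SVG Y-down with viewBox height 200.049, so y_svg = 200.049 − y_machine; X carries over.

Run 1: S213 ⇒ engrave layer `#ff00ff`. The run is open, so emit a `<polyline>` with points (Y-flipped): 48.050,101.547 65.491,99.721 88.203,108.835 116.188,128.890.

Run 2: the run's S955 means `#ff0000` (cut). The run returns to its start, so emit a `<polygon>` with points (Y-flipped): 89.167,38.271 166.394,38.271 166.394,83.339 89.167,83.339.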